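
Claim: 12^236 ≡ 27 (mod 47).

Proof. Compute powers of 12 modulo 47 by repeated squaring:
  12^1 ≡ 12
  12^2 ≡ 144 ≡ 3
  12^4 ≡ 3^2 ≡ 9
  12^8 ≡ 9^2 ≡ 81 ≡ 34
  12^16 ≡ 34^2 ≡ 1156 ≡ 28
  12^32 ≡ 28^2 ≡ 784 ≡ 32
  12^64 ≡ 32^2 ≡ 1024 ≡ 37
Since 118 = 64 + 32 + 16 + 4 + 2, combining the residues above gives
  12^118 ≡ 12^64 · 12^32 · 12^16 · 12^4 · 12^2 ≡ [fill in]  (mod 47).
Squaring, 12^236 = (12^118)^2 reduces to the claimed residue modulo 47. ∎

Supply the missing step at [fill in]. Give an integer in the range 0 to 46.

36

12^64 · 12^32 · 12^16 · 12^4 · 12^2 ≡ 37 · 32 · 28 · 9 · 3 = 895104.
895104 mod 47 = 36, so 12^118 ≡ 36 (mod 47).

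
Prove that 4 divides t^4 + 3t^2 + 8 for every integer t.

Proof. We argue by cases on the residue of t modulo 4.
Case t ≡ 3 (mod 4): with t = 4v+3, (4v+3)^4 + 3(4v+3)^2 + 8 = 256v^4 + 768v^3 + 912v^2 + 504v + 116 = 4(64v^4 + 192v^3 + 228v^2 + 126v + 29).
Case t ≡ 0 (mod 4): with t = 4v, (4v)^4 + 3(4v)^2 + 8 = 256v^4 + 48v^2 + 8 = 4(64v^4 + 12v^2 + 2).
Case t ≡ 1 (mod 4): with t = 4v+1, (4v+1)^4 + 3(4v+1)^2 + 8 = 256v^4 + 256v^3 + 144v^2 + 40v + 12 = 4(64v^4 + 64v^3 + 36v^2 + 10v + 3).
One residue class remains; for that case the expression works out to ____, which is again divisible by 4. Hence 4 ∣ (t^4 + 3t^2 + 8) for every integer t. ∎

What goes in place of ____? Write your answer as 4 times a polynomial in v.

Only t ≡ 2 (mod 4) is unaccounted for. Put t = 4v+2:
(4v+2)^4 + 3(4v+2)^2 + 8 expands to 256v^4 + 512v^3 + 432v^2 + 176v + 36,
and factoring out 4 leaves 4(64v^4 + 128v^3 + 108v^2 + 44v + 9).

4(64v^4 + 128v^3 + 108v^2 + 44v + 9)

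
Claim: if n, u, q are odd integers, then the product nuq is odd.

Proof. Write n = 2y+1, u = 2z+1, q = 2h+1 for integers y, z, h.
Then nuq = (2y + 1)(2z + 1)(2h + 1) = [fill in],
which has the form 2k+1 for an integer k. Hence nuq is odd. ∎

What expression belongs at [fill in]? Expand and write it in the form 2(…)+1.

2(4hyz + 2hy + 2hz + h + 2yz + y + z) + 1

(2y + 1)(2z + 1)(2h + 1) = 8hyz + 4hy + 4hz + 2h + 4yz + 2y + 2z + 1
= 2(4hyz + 2hy + 2hz + h + 2yz + y + z) + 1.
Since 4hyz + 2hy + 2hz + h + 2yz + y + z is an integer, the product is of the form 2k+1 for an integer k.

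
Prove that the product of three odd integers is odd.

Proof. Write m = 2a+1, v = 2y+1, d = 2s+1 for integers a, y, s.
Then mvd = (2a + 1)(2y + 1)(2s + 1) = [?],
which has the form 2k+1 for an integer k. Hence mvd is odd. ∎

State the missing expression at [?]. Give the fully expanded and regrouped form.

2(4asy + 2as + 2ay + a + 2sy + s + y) + 1

(2a + 1)(2y + 1)(2s + 1) = 8asy + 4as + 4ay + 2a + 4sy + 2s + 2y + 1
= 2(4asy + 2as + 2ay + a + 2sy + s + y) + 1.
Since 4asy + 2as + 2ay + a + 2sy + s + y is an integer, the product is of the form 2k+1 for an integer k.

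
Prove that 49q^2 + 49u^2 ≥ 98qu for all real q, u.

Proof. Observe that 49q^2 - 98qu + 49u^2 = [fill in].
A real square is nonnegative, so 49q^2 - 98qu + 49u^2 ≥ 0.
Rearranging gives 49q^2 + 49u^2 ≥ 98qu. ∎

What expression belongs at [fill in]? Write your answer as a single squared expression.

The leading and trailing coefficients are 7^2 and 7^2, and 98 = 2·7·7, so the trinomial is (7q - 7u)^2.
Hence 49q^2 - 98qu + 49u^2 ≥ 0.

(7q - 7u)^2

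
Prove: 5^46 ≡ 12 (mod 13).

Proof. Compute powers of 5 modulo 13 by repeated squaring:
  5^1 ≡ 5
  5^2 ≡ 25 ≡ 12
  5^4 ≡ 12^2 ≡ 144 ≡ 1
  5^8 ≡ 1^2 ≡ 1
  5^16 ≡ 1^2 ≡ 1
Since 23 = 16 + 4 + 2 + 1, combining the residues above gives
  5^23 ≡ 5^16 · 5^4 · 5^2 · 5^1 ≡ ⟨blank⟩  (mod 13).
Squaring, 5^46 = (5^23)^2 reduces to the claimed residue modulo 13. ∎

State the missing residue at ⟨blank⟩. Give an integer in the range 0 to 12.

8

Multiply the listed residues: 1 · 1 · 12 · 5 = 1 → 12 → 60.
Reducing modulo 13: 60 = 4·13 + 8, so 5^23 ≡ 8.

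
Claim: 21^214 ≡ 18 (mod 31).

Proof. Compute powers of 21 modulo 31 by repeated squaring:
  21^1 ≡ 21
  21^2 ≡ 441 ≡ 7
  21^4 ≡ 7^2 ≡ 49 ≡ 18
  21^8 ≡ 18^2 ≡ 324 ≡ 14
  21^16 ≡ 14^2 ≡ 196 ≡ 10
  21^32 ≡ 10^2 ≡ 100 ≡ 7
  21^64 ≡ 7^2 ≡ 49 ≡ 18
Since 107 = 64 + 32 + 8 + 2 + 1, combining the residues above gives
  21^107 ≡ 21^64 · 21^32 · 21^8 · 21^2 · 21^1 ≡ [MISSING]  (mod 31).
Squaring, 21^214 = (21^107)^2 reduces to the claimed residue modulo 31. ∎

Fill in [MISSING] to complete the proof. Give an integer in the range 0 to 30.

21^64 · 21^32 · 21^8 · 21^2 · 21^1 ≡ 18 · 7 · 14 · 7 · 21 = 259308.
259308 mod 31 = 24, so 21^107 ≡ 24 (mod 31).

24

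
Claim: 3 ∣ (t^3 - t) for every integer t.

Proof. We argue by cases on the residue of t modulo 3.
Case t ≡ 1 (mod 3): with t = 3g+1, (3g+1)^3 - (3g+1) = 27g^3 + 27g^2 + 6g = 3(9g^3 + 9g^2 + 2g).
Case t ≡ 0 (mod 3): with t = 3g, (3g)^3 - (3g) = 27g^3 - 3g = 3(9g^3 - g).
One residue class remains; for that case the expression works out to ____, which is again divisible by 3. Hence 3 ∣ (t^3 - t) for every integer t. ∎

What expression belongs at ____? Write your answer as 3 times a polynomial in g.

3(9g^3 + 18g^2 + 11g + 2)

The residues treated are {1, 0}, so the missing case is t ≡ 2 (mod 3); write t = 3g+2.
Then (3g+2)^3 - (3g+2) = 27g^3 + 54g^2 + 33g + 6 = 3(9g^3 + 18g^2 + 11g + 2).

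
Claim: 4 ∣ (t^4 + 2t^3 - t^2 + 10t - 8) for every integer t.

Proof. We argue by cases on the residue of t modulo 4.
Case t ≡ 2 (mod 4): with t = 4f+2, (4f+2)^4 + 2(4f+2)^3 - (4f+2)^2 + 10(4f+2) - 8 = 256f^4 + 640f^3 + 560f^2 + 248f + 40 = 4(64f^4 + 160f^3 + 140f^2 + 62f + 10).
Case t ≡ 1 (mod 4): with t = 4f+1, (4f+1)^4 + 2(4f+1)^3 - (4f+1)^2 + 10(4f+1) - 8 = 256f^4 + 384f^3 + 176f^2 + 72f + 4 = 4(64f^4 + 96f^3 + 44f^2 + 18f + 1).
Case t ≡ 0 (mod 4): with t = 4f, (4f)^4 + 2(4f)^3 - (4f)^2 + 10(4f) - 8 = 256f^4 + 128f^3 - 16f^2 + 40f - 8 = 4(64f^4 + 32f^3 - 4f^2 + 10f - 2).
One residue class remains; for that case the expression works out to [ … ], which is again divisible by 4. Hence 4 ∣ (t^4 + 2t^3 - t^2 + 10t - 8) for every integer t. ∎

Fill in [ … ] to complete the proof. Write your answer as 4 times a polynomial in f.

Only t ≡ 3 (mod 4) is unaccounted for. Put t = 4f+3:
(4f+3)^4 + 2(4f+3)^3 - (4f+3)^2 + 10(4f+3) - 8 expands to 256f^4 + 896f^3 + 1136f^2 + 664f + 148,
and factoring out 4 leaves 4(64f^4 + 224f^3 + 284f^2 + 166f + 37).

4(64f^4 + 224f^3 + 284f^2 + 166f + 37)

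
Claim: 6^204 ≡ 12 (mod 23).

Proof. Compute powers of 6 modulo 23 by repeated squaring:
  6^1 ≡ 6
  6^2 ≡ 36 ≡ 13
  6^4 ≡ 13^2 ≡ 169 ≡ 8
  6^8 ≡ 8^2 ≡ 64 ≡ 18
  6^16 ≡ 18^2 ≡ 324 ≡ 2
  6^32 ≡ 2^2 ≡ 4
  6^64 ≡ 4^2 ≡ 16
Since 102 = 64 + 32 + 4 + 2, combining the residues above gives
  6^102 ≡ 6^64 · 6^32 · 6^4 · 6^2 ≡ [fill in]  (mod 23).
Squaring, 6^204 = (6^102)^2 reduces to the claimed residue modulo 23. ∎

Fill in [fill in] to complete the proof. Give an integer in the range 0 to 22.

6^64 · 6^32 · 6^4 · 6^2 ≡ 16 · 4 · 8 · 13 = 6656.
6656 mod 23 = 9, so 6^102 ≡ 9 (mod 23).

9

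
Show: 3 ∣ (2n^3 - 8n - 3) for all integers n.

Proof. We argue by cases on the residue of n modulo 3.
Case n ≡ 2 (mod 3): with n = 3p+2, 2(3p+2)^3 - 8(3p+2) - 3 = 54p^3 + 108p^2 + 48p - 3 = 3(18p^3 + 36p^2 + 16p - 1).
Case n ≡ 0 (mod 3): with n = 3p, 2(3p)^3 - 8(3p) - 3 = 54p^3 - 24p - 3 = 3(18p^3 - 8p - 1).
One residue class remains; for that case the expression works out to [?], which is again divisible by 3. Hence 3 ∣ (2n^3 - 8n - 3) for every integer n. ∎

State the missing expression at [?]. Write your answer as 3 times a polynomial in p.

Only n ≡ 1 (mod 3) is unaccounted for. Put n = 3p+1:
2(3p+1)^3 - 8(3p+1) - 3 expands to 54p^3 + 54p^2 - 6p - 9,
and factoring out 3 leaves 3(18p^3 + 18p^2 - 2p - 3).

3(18p^3 + 18p^2 - 2p - 3)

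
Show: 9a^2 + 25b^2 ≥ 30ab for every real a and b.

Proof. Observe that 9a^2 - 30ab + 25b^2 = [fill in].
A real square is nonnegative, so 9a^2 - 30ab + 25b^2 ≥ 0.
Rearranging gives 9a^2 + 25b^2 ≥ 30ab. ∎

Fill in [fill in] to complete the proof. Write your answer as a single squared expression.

(3a - 5b)^2

9a^2 - 30ab + 25b^2 is a perfect-square trinomial: the outer terms are (3a)^2 and (5b)^2, and the cross term is -2·3a·5b.
So 9a^2 - 30ab + 25b^2 = (3a - 5b)^2 ≥ 0.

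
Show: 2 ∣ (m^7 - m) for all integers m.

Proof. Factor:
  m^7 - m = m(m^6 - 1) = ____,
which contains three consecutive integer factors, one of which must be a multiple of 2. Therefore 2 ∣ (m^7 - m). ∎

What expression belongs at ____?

(m - 1)m(m + 1)(m^4 + m^2 + 1)

m^6 - 1 = (m^2 - 1)(m^4 + m^2 + 1), and m^2 - 1 = (m-1)(m+1).
So m(m^6 - 1) = (m - 1)m(m + 1)(m^4 + m^2 + 1).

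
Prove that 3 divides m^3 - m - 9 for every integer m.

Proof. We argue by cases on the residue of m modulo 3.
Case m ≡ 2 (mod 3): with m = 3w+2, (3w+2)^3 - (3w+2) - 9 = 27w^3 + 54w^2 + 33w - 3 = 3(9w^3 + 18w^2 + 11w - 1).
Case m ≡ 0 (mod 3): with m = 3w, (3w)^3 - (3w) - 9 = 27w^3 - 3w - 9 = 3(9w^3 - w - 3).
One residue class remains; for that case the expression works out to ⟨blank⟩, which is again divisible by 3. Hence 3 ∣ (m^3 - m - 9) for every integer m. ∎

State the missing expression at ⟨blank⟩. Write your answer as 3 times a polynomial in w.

3(9w^3 + 9w^2 + 2w - 3)

Only m ≡ 1 (mod 3) is unaccounted for. Put m = 3w+1:
(3w+1)^3 - (3w+1) - 9 expands to 27w^3 + 27w^2 + 6w - 9,
and factoring out 3 leaves 3(9w^3 + 9w^2 + 2w - 3).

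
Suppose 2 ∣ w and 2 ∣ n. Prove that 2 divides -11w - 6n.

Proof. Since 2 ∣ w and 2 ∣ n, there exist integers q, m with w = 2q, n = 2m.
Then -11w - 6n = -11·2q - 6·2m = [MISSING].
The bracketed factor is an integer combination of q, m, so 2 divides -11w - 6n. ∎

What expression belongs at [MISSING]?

2(-6m - 11q)

Pull the common 2 out of every term: -11·2q - 6·2m = 2(-6m - 11q).
-6m - 11q is an integer, which exhibits the divisibility.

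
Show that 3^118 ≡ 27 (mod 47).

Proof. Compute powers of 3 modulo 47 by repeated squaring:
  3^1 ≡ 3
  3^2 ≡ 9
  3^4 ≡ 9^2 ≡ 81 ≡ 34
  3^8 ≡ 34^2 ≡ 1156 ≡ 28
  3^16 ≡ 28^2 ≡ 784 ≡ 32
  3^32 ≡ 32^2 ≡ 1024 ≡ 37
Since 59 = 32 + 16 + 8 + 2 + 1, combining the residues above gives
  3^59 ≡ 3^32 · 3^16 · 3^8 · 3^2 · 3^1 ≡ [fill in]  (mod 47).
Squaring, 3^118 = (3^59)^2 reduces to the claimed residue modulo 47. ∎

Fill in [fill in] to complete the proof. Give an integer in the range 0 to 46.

36

Multiply the listed residues: 37 · 32 · 28 · 9 · 3 = 1184 → 33152 → 298368 → 895104.
Reducing modulo 47: 895104 = 19044·47 + 36, so 3^59 ≡ 36.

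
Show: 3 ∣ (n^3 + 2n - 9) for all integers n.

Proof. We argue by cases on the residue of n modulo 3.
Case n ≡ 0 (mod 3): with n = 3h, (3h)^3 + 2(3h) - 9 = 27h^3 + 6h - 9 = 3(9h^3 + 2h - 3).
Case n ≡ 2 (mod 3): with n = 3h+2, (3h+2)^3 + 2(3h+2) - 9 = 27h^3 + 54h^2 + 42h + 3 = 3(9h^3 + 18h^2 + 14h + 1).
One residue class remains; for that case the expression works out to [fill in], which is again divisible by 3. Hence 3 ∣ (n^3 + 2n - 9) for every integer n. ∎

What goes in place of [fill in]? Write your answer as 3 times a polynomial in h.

3(9h^3 + 9h^2 + 5h - 2)

Only n ≡ 1 (mod 3) is unaccounted for. Put n = 3h+1:
(3h+1)^3 + 2(3h+1) - 9 expands to 27h^3 + 27h^2 + 15h - 6,
and factoring out 3 leaves 3(9h^3 + 9h^2 + 5h - 2).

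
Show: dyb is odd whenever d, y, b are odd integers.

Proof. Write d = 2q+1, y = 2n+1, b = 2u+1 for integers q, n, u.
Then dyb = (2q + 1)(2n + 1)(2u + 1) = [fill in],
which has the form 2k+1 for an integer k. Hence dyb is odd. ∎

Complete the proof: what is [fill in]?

Expanding: (2q + 1)(2n + 1)(2u + 1) = 8nqu + 4nq + 4nu + 2n + 4qu + 2q + 2u + 1.
Every term except the constant is even, so this is 2(4nqu + 2nq + 2nu + n + 2qu + q + u) + 1,
and 4nqu + 2nq + 2nu + n + 2qu + q + u ∈ ℤ gives the required form.

2(4nqu + 2nq + 2nu + n + 2qu + q + u) + 1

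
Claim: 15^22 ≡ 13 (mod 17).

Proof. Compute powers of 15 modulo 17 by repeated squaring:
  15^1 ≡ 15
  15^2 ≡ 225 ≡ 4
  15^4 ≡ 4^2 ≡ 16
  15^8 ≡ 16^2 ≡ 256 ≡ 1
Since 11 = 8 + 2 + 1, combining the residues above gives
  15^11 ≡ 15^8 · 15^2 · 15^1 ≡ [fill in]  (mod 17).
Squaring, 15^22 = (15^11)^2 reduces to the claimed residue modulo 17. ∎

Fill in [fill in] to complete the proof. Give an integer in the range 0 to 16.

15^8 · 15^2 · 15^1 ≡ 1 · 4 · 15 = 60.
60 mod 17 = 9, so 15^11 ≡ 9 (mod 17).

9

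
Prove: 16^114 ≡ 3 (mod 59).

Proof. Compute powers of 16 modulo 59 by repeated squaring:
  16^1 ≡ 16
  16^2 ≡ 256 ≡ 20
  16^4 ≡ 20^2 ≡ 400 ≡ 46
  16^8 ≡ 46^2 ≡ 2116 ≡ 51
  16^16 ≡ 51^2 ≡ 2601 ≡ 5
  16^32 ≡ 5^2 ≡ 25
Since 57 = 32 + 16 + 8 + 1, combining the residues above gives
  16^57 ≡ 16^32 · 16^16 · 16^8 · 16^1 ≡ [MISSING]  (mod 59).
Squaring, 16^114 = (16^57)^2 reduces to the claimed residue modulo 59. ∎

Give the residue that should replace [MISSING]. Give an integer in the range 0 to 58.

48

Multiply the listed residues: 25 · 5 · 51 · 16 = 125 → 6375 → 102000.
Reducing modulo 59: 102000 = 1728·59 + 48, so 16^57 ≡ 48.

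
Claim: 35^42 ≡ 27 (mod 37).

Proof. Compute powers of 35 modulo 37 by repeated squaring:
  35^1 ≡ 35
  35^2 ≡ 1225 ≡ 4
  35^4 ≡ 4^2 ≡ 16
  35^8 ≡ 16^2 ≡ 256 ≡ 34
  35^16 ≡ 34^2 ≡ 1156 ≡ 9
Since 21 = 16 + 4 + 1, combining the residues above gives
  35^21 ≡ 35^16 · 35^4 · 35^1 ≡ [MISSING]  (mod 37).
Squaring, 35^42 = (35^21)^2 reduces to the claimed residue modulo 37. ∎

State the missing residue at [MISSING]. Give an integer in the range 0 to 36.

Multiply the listed residues: 9 · 16 · 35 = 144 → 5040.
Reducing modulo 37: 5040 = 136·37 + 8, so 35^21 ≡ 8.

8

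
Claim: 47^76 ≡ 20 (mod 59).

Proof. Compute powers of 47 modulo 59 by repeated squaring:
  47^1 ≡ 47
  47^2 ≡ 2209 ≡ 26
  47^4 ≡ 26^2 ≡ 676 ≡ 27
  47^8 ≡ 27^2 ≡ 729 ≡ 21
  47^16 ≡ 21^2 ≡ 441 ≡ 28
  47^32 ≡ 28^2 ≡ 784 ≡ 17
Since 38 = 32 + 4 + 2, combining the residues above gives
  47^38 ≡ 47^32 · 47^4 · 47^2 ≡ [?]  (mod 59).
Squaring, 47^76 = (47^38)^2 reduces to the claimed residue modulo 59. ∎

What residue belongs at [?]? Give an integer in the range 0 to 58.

47^32 · 47^4 · 47^2 ≡ 17 · 27 · 26 = 11934.
11934 mod 59 = 16, so 47^38 ≡ 16 (mod 59).

16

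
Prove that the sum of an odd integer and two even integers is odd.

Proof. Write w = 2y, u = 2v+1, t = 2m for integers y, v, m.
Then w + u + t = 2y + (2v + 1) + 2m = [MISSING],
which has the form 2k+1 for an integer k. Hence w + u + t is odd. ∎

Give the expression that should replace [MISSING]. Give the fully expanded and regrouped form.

2(m + v + y) + 1

Expanding: 2y + (2v + 1) + 2m = 2m + 2v + 2y + 1.
Every term except the constant is even, so this is 2(m + v + y) + 1,
and m + v + y ∈ ℤ gives the required form.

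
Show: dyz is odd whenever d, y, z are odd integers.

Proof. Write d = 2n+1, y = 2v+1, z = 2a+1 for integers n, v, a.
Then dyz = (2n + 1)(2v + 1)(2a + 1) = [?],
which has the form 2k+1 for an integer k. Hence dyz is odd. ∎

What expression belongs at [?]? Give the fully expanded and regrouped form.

Expanding: (2n + 1)(2v + 1)(2a + 1) = 8anv + 4an + 4av + 2a + 4nv + 2n + 2v + 1.
Every term except the constant is even, so this is 2(4anv + 2an + 2av + a + 2nv + n + v) + 1,
and 4anv + 2an + 2av + a + 2nv + n + v ∈ ℤ gives the required form.

2(4anv + 2an + 2av + a + 2nv + n + v) + 1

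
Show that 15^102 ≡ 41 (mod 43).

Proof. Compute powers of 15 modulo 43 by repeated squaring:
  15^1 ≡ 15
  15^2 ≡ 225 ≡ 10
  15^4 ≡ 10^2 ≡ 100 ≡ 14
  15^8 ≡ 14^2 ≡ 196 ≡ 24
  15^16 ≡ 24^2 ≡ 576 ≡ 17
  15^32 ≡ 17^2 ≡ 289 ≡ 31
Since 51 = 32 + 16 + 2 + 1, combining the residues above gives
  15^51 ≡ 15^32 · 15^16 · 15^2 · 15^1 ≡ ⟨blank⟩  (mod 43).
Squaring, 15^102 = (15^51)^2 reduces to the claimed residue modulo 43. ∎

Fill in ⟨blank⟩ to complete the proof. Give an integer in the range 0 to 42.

Multiply the listed residues: 31 · 17 · 10 · 15 = 527 → 5270 → 79050.
Reducing modulo 43: 79050 = 1838·43 + 16, so 15^51 ≡ 16.

16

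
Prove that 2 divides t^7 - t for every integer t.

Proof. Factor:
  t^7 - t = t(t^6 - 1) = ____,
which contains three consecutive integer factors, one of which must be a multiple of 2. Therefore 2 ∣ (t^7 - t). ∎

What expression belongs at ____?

(t - 1)t(t + 1)(t^4 + t^2 + 1)

t^6 - 1 = (t^2 - 1)(t^4 + t^2 + 1), and t^2 - 1 = (t-1)(t+1).
So t(t^6 - 1) = (t - 1)t(t + 1)(t^4 + t^2 + 1).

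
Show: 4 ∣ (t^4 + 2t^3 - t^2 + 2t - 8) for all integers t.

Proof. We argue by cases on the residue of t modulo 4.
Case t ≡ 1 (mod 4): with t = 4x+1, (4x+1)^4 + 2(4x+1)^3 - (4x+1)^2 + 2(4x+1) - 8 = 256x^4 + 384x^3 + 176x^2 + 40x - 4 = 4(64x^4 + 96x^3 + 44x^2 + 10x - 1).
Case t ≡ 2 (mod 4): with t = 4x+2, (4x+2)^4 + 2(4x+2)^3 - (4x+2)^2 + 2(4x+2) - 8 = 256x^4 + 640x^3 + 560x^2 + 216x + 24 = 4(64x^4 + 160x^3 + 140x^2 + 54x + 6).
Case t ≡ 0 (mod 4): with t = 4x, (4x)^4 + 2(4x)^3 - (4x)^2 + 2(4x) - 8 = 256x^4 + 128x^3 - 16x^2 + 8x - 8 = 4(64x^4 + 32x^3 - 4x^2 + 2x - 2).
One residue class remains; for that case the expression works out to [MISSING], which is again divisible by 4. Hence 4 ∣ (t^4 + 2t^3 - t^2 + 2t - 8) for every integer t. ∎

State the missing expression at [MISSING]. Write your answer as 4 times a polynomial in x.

4(64x^4 + 224x^3 + 284x^2 + 158x + 31)

The residues treated are {1, 2, 0}, so the missing case is t ≡ 3 (mod 4); write t = 4x+3.
Then (4x+3)^4 + 2(4x+3)^3 - (4x+3)^2 + 2(4x+3) - 8 = 256x^4 + 896x^3 + 1136x^2 + 632x + 124 = 4(64x^4 + 224x^3 + 284x^2 + 158x + 31).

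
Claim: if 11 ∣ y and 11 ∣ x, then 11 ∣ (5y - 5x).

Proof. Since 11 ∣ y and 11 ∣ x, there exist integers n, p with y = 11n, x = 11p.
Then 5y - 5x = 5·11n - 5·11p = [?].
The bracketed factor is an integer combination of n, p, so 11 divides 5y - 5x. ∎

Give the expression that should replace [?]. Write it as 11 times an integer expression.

Pull the common 11 out of every term: 5·11n - 5·11p = 11(5n - 5p).
5n - 5p is an integer, which exhibits the divisibility.

11(5n - 5p)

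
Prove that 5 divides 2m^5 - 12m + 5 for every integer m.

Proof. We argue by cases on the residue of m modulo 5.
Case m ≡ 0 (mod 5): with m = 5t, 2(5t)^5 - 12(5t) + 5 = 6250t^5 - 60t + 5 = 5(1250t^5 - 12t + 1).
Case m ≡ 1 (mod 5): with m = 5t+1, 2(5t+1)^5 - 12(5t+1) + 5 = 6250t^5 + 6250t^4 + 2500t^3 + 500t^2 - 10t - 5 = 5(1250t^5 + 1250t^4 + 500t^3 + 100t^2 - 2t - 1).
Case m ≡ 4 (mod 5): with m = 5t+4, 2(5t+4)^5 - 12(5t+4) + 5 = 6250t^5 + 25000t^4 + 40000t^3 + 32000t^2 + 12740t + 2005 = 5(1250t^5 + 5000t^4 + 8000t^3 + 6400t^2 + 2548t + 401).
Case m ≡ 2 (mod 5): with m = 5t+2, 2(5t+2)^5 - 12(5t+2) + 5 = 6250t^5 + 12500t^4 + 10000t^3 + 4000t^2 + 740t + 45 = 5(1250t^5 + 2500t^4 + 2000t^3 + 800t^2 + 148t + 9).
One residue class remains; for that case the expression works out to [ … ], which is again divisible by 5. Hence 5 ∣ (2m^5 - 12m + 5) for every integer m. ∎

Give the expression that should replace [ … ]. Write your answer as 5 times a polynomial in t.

5(1250t^5 + 3750t^4 + 4500t^3 + 2700t^2 + 798t + 91)

The residues treated are {0, 1, 4, 2}, so the missing case is m ≡ 3 (mod 5); write m = 5t+3.
Then 2(5t+3)^5 - 12(5t+3) + 5 = 6250t^5 + 18750t^4 + 22500t^3 + 13500t^2 + 3990t + 455 = 5(1250t^5 + 3750t^4 + 4500t^3 + 2700t^2 + 798t + 91).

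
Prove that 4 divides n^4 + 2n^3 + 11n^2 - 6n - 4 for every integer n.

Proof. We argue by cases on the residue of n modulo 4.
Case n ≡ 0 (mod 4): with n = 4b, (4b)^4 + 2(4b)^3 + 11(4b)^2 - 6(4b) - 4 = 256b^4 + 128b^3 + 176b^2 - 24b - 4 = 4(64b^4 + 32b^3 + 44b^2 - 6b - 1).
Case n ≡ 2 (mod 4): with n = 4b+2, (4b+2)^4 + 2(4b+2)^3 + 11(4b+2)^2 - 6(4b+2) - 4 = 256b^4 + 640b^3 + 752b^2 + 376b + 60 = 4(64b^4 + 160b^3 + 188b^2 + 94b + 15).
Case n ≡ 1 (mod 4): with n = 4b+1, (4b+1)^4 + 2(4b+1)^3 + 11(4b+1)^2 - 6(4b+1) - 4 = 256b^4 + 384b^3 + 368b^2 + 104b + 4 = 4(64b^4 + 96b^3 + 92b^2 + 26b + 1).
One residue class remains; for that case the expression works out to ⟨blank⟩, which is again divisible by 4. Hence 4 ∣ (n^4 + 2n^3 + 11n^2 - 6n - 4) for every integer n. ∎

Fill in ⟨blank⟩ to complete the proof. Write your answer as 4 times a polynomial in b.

The residues treated are {0, 2, 1}, so the missing case is n ≡ 3 (mod 4); write n = 4b+3.
Then (4b+3)^4 + 2(4b+3)^3 + 11(4b+3)^2 - 6(4b+3) - 4 = 256b^4 + 896b^3 + 1328b^2 + 888b + 212 = 4(64b^4 + 224b^3 + 332b^2 + 222b + 53).

4(64b^4 + 224b^3 + 332b^2 + 222b + 53)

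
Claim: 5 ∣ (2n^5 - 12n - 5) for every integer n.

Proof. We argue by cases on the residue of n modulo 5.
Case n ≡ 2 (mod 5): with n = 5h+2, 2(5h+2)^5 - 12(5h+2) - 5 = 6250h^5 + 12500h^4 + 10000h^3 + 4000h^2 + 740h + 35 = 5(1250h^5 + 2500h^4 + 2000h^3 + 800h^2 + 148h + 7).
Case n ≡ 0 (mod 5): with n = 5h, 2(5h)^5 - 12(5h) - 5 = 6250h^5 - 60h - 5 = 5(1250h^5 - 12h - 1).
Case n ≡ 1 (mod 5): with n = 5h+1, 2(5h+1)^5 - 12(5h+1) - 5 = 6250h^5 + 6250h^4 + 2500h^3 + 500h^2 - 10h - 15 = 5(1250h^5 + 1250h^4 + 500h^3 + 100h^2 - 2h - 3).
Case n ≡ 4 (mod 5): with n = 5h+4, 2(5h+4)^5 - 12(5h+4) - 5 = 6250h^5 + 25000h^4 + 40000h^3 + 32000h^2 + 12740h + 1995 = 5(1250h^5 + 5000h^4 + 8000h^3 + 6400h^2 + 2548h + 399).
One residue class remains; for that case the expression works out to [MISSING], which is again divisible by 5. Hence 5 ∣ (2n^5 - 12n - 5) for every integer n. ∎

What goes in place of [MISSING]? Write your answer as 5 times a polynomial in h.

5(1250h^5 + 3750h^4 + 4500h^3 + 2700h^2 + 798h + 89)

The residues treated are {2, 0, 1, 4}, so the missing case is n ≡ 3 (mod 5); write n = 5h+3.
Then 2(5h+3)^5 - 12(5h+3) - 5 = 6250h^5 + 18750h^4 + 22500h^3 + 13500h^2 + 3990h + 445 = 5(1250h^5 + 3750h^4 + 4500h^3 + 2700h^2 + 798h + 89).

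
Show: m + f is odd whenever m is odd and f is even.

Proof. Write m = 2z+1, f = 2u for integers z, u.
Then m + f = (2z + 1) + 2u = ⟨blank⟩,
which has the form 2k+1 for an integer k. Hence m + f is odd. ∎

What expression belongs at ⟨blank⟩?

Expanding: (2z + 1) + 2u = 2u + 2z + 1.
Every term except the constant is even, so this is 2(u + z) + 1,
and u + z ∈ ℤ gives the required form.

2(u + z) + 1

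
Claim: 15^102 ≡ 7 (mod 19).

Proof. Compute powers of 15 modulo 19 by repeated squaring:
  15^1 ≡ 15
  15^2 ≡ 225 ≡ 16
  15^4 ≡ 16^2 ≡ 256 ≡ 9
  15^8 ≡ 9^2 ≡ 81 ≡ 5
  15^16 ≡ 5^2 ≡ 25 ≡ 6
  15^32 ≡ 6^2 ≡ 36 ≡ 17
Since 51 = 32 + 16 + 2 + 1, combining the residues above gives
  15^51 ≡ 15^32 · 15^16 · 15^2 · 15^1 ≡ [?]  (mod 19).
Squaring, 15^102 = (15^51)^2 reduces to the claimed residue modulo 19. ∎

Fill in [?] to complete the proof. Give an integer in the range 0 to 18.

15^32 · 15^16 · 15^2 · 15^1 ≡ 17 · 6 · 16 · 15 = 24480.
24480 mod 19 = 8, so 15^51 ≡ 8 (mod 19).

8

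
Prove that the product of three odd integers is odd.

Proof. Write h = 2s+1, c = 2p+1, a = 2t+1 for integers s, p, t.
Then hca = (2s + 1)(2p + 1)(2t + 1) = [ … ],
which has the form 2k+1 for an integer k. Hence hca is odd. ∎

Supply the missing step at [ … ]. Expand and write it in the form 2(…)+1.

(2s + 1)(2p + 1)(2t + 1) = 8pst + 4ps + 4pt + 2p + 4st + 2s + 2t + 1
= 2(4pst + 2ps + 2pt + p + 2st + s + t) + 1.
Since 4pst + 2ps + 2pt + p + 2st + s + t is an integer, the product is of the form 2k+1 for an integer k.

2(4pst + 2ps + 2pt + p + 2st + s + t) + 1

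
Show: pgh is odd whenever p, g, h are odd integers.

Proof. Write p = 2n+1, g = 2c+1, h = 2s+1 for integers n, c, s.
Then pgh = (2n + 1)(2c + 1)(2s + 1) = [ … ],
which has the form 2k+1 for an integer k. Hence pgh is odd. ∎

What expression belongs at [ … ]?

2(4cns + 2cn + 2cs + c + 2ns + n + s) + 1

(2n + 1)(2c + 1)(2s + 1) = 8cns + 4cn + 4cs + 2c + 4ns + 2n + 2s + 1
= 2(4cns + 2cn + 2cs + c + 2ns + n + s) + 1.
Since 4cns + 2cn + 2cs + c + 2ns + n + s is an integer, the product is of the form 2k+1 for an integer k.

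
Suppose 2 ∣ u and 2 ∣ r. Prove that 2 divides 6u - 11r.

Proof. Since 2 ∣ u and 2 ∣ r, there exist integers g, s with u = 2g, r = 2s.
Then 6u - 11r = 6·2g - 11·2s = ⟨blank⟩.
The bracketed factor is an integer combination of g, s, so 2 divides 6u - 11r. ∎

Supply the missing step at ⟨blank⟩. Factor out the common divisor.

Each term has a factor of 2: 6·2g - 11·2s = 2·(6g - 11s).
Since 6g - 11s is an integer, 2 ∣ (6u - 11r).

2(6g - 11s)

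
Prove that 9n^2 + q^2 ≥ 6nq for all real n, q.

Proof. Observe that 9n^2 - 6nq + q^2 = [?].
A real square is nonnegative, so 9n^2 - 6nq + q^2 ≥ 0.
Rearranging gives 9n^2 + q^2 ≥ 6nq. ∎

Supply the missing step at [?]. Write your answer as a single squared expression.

9n^2 - 6nq + q^2 is a perfect-square trinomial: the outer terms are (3n)^2 and (q)^2, and the cross term is -2·3n·q.
So 9n^2 - 6nq + q^2 = (3n - q)^2 ≥ 0.

(3n - q)^2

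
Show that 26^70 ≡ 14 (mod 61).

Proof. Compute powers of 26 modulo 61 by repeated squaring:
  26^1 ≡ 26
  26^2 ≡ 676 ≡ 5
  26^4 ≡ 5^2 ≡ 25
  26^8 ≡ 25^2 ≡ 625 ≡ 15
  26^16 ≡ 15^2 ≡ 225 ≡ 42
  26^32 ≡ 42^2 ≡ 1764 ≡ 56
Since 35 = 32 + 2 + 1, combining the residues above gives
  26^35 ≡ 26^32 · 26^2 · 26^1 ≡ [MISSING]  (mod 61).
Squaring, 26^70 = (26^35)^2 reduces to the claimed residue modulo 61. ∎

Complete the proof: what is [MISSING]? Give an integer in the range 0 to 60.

26^32 · 26^2 · 26^1 ≡ 56 · 5 · 26 = 7280.
7280 mod 61 = 21, so 26^35 ≡ 21 (mod 61).

21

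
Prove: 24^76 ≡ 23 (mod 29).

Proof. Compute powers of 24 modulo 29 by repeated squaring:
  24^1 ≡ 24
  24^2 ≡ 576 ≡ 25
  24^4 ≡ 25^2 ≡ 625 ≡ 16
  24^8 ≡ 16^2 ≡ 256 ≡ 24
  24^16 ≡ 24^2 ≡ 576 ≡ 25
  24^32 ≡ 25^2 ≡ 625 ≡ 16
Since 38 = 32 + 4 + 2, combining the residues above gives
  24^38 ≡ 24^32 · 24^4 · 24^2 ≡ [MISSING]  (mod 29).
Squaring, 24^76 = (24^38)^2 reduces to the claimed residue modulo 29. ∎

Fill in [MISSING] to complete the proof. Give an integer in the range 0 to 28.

20

24^32 · 24^4 · 24^2 ≡ 16 · 16 · 25 = 6400.
6400 mod 29 = 20, so 24^38 ≡ 20 (mod 29).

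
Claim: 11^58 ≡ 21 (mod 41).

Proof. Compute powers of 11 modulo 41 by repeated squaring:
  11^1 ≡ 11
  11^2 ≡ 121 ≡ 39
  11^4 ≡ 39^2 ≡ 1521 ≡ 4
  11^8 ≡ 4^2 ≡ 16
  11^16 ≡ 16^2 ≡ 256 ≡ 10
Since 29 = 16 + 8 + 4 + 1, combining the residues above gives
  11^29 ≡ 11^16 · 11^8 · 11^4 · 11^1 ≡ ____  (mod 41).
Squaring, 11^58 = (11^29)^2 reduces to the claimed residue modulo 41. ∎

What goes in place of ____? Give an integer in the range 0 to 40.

11^16 · 11^8 · 11^4 · 11^1 ≡ 10 · 16 · 4 · 11 = 7040.
7040 mod 41 = 29, so 11^29 ≡ 29 (mod 41).

29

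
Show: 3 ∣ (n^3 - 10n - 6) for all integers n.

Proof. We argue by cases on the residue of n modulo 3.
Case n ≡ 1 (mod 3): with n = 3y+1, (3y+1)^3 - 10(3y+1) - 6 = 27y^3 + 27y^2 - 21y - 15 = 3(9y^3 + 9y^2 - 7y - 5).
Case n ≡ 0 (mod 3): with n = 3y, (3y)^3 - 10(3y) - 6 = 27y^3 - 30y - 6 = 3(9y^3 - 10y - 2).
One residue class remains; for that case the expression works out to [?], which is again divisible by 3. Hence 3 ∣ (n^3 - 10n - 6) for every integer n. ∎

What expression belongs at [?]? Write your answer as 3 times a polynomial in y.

3(9y^3 + 18y^2 + 2y - 6)

Only n ≡ 2 (mod 3) is unaccounted for. Put n = 3y+2:
(3y+2)^3 - 10(3y+2) - 6 expands to 27y^3 + 54y^2 + 6y - 18,
and factoring out 3 leaves 3(9y^3 + 18y^2 + 2y - 6).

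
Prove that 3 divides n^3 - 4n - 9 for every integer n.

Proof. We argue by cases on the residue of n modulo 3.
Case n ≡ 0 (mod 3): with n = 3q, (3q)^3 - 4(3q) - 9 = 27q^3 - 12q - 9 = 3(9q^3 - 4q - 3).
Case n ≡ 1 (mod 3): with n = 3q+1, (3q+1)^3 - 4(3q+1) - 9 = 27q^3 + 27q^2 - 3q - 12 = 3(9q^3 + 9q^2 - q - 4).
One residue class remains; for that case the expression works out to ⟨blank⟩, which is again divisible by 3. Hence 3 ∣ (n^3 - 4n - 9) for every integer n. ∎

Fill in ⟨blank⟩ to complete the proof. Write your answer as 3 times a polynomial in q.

The residues treated are {0, 1}, so the missing case is n ≡ 2 (mod 3); write n = 3q+2.
Then (3q+2)^3 - 4(3q+2) - 9 = 27q^3 + 54q^2 + 24q - 9 = 3(9q^3 + 18q^2 + 8q - 3).

3(9q^3 + 18q^2 + 8q - 3)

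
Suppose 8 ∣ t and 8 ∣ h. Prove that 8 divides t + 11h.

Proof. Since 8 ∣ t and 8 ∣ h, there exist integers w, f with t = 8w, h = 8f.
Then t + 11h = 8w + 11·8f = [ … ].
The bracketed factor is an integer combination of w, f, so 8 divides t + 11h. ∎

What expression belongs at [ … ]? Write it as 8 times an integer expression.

Pull the common 8 out of every term: 8w + 11·8f = 8(11f + w).
11f + w is an integer, which exhibits the divisibility.

8(11f + w)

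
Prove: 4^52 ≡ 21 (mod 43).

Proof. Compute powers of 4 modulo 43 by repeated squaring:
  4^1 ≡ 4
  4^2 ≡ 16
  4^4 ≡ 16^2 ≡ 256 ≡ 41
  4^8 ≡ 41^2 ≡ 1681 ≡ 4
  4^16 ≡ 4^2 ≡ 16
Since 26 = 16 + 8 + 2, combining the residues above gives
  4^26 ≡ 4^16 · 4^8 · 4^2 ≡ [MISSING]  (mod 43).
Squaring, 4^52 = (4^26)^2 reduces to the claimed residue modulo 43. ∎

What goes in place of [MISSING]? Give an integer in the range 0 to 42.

35

4^16 · 4^8 · 4^2 ≡ 16 · 4 · 16 = 1024.
1024 mod 43 = 35, so 4^26 ≡ 35 (mod 43).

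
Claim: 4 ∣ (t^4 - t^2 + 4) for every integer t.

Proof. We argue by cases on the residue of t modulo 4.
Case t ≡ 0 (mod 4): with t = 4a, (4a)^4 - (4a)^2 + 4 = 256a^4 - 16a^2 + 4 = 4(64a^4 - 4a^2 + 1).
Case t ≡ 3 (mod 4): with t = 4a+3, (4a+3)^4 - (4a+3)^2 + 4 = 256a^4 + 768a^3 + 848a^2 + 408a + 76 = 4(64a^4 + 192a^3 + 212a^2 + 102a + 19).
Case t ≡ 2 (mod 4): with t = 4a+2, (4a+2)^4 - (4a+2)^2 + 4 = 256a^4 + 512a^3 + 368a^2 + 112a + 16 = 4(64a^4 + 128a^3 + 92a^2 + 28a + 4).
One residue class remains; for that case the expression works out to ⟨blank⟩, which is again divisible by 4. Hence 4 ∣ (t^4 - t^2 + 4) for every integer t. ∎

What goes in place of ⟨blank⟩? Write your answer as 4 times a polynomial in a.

The residues treated are {0, 3, 2}, so the missing case is t ≡ 1 (mod 4); write t = 4a+1.
Then (4a+1)^4 - (4a+1)^2 + 4 = 256a^4 + 256a^3 + 80a^2 + 8a + 4 = 4(64a^4 + 64a^3 + 20a^2 + 2a + 1).

4(64a^4 + 64a^3 + 20a^2 + 2a + 1)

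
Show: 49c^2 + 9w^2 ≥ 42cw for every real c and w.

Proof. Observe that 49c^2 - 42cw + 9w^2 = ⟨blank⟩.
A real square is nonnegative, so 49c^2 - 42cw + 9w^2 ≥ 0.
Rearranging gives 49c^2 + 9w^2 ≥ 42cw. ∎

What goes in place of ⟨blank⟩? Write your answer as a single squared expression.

49c^2 - 42cw + 9w^2 is a perfect-square trinomial: the outer terms are (7c)^2 and (3w)^2, and the cross term is -2·7c·3w.
So 49c^2 - 42cw + 9w^2 = (7c - 3w)^2 ≥ 0.

(7c - 3w)^2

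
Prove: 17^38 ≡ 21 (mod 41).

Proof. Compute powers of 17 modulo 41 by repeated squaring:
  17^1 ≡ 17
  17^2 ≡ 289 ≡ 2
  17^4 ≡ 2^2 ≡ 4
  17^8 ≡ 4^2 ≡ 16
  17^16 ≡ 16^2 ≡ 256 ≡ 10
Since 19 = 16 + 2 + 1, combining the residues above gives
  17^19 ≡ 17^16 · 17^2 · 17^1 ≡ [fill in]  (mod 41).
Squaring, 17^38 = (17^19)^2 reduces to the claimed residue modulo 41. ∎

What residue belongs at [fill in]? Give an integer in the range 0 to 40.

12

17^16 · 17^2 · 17^1 ≡ 10 · 2 · 17 = 340.
340 mod 41 = 12, so 17^19 ≡ 12 (mod 41).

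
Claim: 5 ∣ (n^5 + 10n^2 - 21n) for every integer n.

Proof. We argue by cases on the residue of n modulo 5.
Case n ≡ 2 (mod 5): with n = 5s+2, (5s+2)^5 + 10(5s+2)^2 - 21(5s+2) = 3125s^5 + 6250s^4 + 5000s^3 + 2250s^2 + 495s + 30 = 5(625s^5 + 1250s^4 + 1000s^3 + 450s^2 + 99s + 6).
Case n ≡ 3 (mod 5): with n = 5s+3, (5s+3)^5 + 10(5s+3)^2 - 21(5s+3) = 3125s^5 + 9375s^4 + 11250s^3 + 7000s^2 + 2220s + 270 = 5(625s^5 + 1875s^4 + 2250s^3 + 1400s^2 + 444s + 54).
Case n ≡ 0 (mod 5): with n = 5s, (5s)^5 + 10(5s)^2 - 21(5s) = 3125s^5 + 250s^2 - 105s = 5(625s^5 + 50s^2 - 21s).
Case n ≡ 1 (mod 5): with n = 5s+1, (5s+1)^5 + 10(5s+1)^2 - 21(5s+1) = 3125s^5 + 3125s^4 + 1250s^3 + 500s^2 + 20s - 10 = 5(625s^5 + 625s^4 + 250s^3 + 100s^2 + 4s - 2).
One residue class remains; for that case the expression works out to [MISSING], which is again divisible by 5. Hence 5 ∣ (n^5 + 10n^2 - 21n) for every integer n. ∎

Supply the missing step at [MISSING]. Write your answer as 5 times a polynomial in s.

Only n ≡ 4 (mod 5) is unaccounted for. Put n = 5s+4:
(5s+4)^5 + 10(5s+4)^2 - 21(5s+4) expands to 3125s^5 + 12500s^4 + 20000s^3 + 16250s^2 + 6695s + 1100,
and factoring out 5 leaves 5(625s^5 + 2500s^4 + 4000s^3 + 3250s^2 + 1339s + 220).

5(625s^5 + 2500s^4 + 4000s^3 + 3250s^2 + 1339s + 220)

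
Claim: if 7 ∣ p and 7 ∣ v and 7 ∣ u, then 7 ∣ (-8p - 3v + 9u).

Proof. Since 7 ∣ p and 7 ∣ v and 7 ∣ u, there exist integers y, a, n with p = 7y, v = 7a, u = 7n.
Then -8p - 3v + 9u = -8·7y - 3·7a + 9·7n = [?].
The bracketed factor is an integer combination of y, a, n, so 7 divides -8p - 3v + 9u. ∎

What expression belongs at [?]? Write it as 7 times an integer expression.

Pull the common 7 out of every term: -8·7y - 3·7a + 9·7n = 7(-3a + 9n - 8y).
-3a + 9n - 8y is an integer, which exhibits the divisibility.

7(-3a + 9n - 8y)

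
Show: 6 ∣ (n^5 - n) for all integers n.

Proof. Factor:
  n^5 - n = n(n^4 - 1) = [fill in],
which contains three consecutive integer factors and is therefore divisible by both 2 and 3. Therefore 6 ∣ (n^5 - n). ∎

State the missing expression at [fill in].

(n - 1)n(n + 1)(n^2 + 1)

n^4 - 1 = (n^2 - 1)(n^2 + 1), and n^2 - 1 = (n-1)(n+1).
So n(n^4 - 1) = (n - 1)n(n + 1)(n^2 + 1).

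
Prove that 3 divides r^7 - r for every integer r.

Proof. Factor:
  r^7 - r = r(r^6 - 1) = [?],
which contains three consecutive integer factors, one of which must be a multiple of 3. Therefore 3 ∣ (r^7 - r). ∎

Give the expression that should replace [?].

(r - 1)r(r + 1)(r^4 + r^2 + 1)

r^6 - 1 = (r^2 - 1)(r^4 + r^2 + 1), and r^2 - 1 = (r-1)(r+1).
So r(r^6 - 1) = (r - 1)r(r + 1)(r^4 + r^2 + 1).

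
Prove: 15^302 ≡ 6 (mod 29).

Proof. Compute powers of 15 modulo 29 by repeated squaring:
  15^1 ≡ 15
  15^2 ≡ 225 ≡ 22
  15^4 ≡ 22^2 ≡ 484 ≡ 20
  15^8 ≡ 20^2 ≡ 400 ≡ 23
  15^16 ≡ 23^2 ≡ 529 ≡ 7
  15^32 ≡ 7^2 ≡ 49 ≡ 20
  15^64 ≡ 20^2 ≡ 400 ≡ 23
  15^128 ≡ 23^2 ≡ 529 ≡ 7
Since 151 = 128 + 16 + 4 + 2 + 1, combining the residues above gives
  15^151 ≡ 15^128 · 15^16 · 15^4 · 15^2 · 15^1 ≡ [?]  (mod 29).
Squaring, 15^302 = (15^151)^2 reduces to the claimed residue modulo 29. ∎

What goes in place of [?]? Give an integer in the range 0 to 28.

15^128 · 15^16 · 15^4 · 15^2 · 15^1 ≡ 7 · 7 · 20 · 22 · 15 = 323400.
323400 mod 29 = 21, so 15^151 ≡ 21 (mod 29).

21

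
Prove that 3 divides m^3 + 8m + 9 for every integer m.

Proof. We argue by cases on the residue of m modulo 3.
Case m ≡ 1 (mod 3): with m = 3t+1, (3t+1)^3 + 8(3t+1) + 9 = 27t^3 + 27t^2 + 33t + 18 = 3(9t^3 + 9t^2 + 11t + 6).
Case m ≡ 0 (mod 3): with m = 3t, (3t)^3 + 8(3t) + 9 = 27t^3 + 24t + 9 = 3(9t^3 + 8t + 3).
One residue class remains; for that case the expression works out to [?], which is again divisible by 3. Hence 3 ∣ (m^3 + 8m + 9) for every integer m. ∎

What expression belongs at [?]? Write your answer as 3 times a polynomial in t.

The residues treated are {1, 0}, so the missing case is m ≡ 2 (mod 3); write m = 3t+2.
Then (3t+2)^3 + 8(3t+2) + 9 = 27t^3 + 54t^2 + 60t + 33 = 3(9t^3 + 18t^2 + 20t + 11).

3(9t^3 + 18t^2 + 20t + 11)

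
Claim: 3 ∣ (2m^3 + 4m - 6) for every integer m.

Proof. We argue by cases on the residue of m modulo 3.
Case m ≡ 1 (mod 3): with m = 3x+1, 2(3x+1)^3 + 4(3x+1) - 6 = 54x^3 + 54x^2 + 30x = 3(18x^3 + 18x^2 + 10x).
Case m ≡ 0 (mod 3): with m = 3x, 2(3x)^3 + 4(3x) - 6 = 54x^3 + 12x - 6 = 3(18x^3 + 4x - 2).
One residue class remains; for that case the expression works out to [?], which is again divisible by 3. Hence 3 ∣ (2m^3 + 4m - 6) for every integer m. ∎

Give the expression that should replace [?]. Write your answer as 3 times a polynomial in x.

3(18x^3 + 36x^2 + 28x + 6)

Only m ≡ 2 (mod 3) is unaccounted for. Put m = 3x+2:
2(3x+2)^3 + 4(3x+2) - 6 expands to 54x^3 + 108x^2 + 84x + 18,
and factoring out 3 leaves 3(18x^3 + 36x^2 + 28x + 6).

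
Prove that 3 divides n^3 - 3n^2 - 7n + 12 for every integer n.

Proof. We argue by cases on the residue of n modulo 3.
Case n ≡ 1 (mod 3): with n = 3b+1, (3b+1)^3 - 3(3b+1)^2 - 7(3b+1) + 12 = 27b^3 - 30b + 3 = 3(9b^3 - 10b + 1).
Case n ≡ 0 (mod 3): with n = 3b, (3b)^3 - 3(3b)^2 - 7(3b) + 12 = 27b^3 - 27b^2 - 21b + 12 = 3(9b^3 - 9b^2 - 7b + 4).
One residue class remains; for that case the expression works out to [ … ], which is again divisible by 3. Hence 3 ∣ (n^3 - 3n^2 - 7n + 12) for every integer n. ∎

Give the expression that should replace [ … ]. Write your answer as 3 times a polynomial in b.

The residues treated are {1, 0}, so the missing case is n ≡ 2 (mod 3); write n = 3b+2.
Then (3b+2)^3 - 3(3b+2)^2 - 7(3b+2) + 12 = 27b^3 + 27b^2 - 21b - 6 = 3(9b^3 + 9b^2 - 7b - 2).

3(9b^3 + 9b^2 - 7b - 2)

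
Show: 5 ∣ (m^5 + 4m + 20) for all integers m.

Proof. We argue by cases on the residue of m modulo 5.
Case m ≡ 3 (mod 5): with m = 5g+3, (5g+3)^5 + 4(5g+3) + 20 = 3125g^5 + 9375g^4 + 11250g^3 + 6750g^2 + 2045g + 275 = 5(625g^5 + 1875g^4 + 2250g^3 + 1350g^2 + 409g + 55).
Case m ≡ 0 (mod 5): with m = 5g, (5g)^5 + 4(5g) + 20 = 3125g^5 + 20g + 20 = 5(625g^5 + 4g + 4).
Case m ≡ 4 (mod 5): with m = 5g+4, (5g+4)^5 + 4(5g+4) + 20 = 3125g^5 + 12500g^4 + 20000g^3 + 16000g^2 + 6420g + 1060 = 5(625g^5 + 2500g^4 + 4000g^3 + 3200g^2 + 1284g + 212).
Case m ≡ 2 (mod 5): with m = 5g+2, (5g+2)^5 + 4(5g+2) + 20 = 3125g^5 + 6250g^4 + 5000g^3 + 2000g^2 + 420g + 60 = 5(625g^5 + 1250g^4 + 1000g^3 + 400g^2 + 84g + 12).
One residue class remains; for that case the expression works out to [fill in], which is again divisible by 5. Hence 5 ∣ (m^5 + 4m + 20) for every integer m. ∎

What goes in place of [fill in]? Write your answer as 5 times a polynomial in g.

5(625g^5 + 625g^4 + 250g^3 + 50g^2 + 9g + 5)

Only m ≡ 1 (mod 5) is unaccounted for. Put m = 5g+1:
(5g+1)^5 + 4(5g+1) + 20 expands to 3125g^5 + 3125g^4 + 1250g^3 + 250g^2 + 45g + 25,
and factoring out 5 leaves 5(625g^5 + 625g^4 + 250g^3 + 50g^2 + 9g + 5).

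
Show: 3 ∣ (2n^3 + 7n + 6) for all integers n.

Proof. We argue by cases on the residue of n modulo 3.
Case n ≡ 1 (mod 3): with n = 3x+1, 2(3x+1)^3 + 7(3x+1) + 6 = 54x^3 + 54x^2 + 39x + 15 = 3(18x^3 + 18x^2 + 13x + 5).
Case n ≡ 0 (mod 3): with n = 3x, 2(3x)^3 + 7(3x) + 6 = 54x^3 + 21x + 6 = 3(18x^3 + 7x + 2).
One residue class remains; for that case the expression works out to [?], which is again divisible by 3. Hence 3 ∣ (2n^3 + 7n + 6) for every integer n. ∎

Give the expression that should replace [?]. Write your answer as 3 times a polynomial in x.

Only n ≡ 2 (mod 3) is unaccounted for. Put n = 3x+2:
2(3x+2)^3 + 7(3x+2) + 6 expands to 54x^3 + 108x^2 + 93x + 36,
and factoring out 3 leaves 3(18x^3 + 36x^2 + 31x + 12).

3(18x^3 + 36x^2 + 31x + 12)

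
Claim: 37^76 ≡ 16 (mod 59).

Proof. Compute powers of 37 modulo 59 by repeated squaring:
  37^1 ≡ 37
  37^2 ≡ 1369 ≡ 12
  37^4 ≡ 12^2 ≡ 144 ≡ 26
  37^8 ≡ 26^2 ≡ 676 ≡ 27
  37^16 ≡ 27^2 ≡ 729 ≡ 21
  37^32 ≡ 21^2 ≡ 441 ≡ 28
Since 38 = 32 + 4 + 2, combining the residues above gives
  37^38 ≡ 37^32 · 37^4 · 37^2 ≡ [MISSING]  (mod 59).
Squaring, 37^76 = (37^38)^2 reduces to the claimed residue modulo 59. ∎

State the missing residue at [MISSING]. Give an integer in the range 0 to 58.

37^32 · 37^4 · 37^2 ≡ 28 · 26 · 12 = 8736.
8736 mod 59 = 4, so 37^38 ≡ 4 (mod 59).

4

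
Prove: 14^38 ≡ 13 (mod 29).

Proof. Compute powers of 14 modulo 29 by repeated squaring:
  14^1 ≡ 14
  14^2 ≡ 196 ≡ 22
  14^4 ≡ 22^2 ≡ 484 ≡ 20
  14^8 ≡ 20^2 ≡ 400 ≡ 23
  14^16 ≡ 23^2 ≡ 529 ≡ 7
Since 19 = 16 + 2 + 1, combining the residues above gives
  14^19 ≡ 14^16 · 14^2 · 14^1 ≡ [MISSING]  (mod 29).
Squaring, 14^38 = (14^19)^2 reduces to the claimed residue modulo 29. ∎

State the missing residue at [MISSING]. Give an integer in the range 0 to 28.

14^16 · 14^2 · 14^1 ≡ 7 · 22 · 14 = 2156.
2156 mod 29 = 10, so 14^19 ≡ 10 (mod 29).

10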